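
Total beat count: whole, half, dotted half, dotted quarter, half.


Let's work it out.
Beat values:
  whole = 4 beats
  half = 2 beats
  dotted half = 3 beats
  dotted quarter = 1.5 beats
  half = 2 beats
Sum = 4 + 2 + 3 + 1.5 + 2
= 12.5 beats


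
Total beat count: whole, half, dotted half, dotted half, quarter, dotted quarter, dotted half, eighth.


Reasoning:
Beat values:
  whole = 4 beats
  half = 2 beats
  dotted half = 3 beats
  dotted half = 3 beats
  quarter = 1 beat
  dotted quarter = 1.5 beats
  dotted half = 3 beats
  eighth = 0.5 beats
Sum = 4 + 2 + 3 + 3 + 1 + 1.5 + 3 + 0.5
= 18 beats


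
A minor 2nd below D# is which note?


Reasoning:
A 2nd spans 2 letter names, so from D we land on C
A minor 2nd = 1 semitone below D#
Spell C at that pitch: C##
= C##


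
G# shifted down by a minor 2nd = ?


minor 2nd: 2 letter names, 1 semitones
Letter: G - 1 → F
Pitch: G# - 1 semitones, spelled as an F → F##
= F##


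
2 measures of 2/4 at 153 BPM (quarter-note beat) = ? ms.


Let's work it out.
Quarter-note beat duration = 60000 / 153 ms
Beats per measure (2/4) = 2
One measure = 2 × 60000 / 153 = 120000 / 153 ms
2 measures = 2 × 120000 / 153 = 240000 / 153
= 1568.6 ms


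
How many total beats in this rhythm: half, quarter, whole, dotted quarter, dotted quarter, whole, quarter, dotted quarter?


Solution.
Beat values:
  half = 2 beats
  quarter = 1 beat
  whole = 4 beats
  dotted quarter = 1.5 beats
  dotted quarter = 1.5 beats
  whole = 4 beats
  quarter = 1 beat
  dotted quarter = 1.5 beats
Sum = 2 + 1 + 4 + 1.5 + 1.5 + 4 + 1 + 1.5
= 16.5 beats


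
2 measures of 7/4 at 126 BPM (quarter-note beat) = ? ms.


Working:
Quarter-note beat duration = 60000 / 126 ms
Beats per measure (7/4) = 7
One measure = 7 × 60000 / 126 = 420000 / 126 ms
2 measures = 2 × 420000 / 126 = 840000 / 126
= 6666.7 ms


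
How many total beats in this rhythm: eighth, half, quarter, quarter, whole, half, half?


Reasoning:
Beat values:
  eighth = 0.5 beats
  half = 2 beats
  quarter = 1 beat
  quarter = 1 beat
  whole = 4 beats
  half = 2 beats
  half = 2 beats
Sum = 0.5 + 2 + 1 + 1 + 4 + 2 + 2
= 12.5 beats


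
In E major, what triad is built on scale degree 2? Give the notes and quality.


Reasoning:
E major scale: E F# G# A B C# D#
Diatonic triad on degree 2 stacks scale notes 2, 4, 6: F# A C#
F#→A = 3 semitones; F#→C# = 7 semitones → minor triad
= F# A C# (minor)


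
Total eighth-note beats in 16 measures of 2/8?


Let's work it out.
Time signature 2/8: the bottom number 8 means the eighth note gets one count
The top number 2 means 2 eighth-note beats per measure
Total = 2 × 16 measures
= 32 eighth-note beats


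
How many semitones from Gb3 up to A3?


Solution.
Absolute semitone position = octave×12 + chromatic position
Gb3: 3×12 + 6 = 42
A3: 3×12 + 9 = 45
Difference = 45 - 42 = 3
= 3 semitones


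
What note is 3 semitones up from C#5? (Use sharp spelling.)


Let's work it out.
C#5: chromatic position 1 in octave 5 → absolute = 5×12 + 1 = 61
Transpose up 3: 61 + 3 = 64
64 = 5×12 + 4 → E in octave 5
Result = E5


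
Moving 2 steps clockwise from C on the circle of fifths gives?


Reasoning:
Each clockwise step on the circle of fifths moves up a perfect 5th
From C: C → G → D
= D


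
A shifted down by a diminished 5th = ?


diminished 5th: 5 letter names, 6 semitones
Letter: A - 4 → D
Pitch: A - 6 semitones, spelled as a D → D#
= D#


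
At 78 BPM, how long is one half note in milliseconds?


Reasoning:
One quarter-note beat = 60000 / BPM = 60000 / 78 ms
Half note = 2 × quarter note
Duration = 2 × 60000 / 78 = 120000 / 78
= 1538.5 ms


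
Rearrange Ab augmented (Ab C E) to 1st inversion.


Solution.
Root position: Ab C E
1st inversion: move root up an octave
Bass note: C
Notes (bottom to top) = C E Ab


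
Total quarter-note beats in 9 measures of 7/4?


Solution.
Time signature 7/4: the bottom number 4 means the quarter note gets one count
The top number 7 means 7 quarter-note beats per measure
Total = 7 × 9 measures
= 63 quarter-note beats


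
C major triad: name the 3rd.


Reasoning:
Major triad = root + major 3rd (4 semitones) + perfect 5th (7 semitones)
A triad on C stacks thirds, so the chord tones use letter names C-E-G
Root: C
Major 3rd above C: E
Perfect 5th above C: G
The 3rd = E


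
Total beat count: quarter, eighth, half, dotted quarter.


Let's work it out.
Beat values:
  quarter = 1 beat
  eighth = 0.5 beats
  half = 2 beats
  dotted quarter = 1.5 beats
Sum = 1 + 0.5 + 2 + 1.5
= 5 beats


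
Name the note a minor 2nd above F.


A 2nd spans 2 letter names, so from F we land on G
A minor 2nd = 1 semitone above F
Spell G at that pitch: Gb
= Gb


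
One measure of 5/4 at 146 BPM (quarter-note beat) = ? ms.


Quarter-note beat duration = 60000 / 146 ms
Beats per measure (5/4) = 5
One measure = 5 × 60000 / 146 = 300000 / 146 ms
= 2054.8 ms


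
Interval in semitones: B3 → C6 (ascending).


Solution.
Absolute semitone position = octave×12 + chromatic position
B3: 3×12 + 11 = 47
C6: 6×12 + 0 = 72
Difference = 72 - 47 = 25
= 25 semitones


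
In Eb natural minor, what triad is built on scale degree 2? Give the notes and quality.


Eb natural minor scale: Eb F Gb Ab Bb Cb Db
Diatonic triad on degree 2 stacks scale notes 2, 4, 6: F Ab Cb
F→Ab = 3 semitones; F→Cb = 6 semitones → diminished triad
= F Ab Cb (diminished)


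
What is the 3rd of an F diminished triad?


Diminished triad = root + minor 3rd (3 semitones) + diminished 5th (6 semitones)
A triad on F stacks thirds, so the chord tones use letter names F-A-C
Root: F
Minor 3rd above F: Ab
Diminished 5th above F: Cb
The 3rd = Ab


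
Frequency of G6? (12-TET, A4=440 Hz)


f = 440 × 2^(n/12) where n = semitones from A4
G6: 22 semitones from A4
f = 440 × 2^(22/12)
f = 1567.98 Hz


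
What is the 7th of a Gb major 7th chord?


Major 7th chord = root + major 3rd + perfect 5th + major 7th
Seventh chords stack in thirds, so the letter names are G-B-D-F
Root: Gb
Major 3rd above Gb: Bb
Perfect 5th above Gb: Db
Major 7th above Gb: F
The 7th = F


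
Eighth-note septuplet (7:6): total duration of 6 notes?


Step by step:
Septuplet: 7 notes occupy the space of 6 eighth notes
Space = 6 × 1/2 = 3 beats
Each septuplet note = 3 / 7 = 3/7 beats
6 notes = 6 × 3/7 = 18/7
= 18/7 beats


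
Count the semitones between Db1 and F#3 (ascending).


Absolute semitone position = octave×12 + chromatic position
Db1: 1×12 + 1 = 13
F#3: 3×12 + 6 = 42
Difference = 42 - 13 = 29
= 29 semitones


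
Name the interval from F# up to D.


Step by step:
Letter names: F → D spans 6 letter names → a 6th
Semitones: F# → D = 8 half-steps
A 6th of 8 semitones is a minor 6th
= minor 6th


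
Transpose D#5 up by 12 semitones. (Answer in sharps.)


Let's work it out.
D#5: chromatic position 3 in octave 5 → absolute = 5×12 + 3 = 63
Transpose up 12: 63 + 12 = 75
75 = 6×12 + 3 → D# in octave 6
Result = D#6


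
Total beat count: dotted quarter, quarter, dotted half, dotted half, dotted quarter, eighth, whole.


Beat values:
  dotted quarter = 1.5 beats
  quarter = 1 beat
  dotted half = 3 beats
  dotted half = 3 beats
  dotted quarter = 1.5 beats
  eighth = 0.5 beats
  whole = 4 beats
Sum = 1.5 + 1 + 3 + 3 + 1.5 + 0.5 + 4
= 14.5 beats


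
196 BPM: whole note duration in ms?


Let's work it out.
One quarter-note beat = 60000 / BPM = 60000 / 196 ms
Whole note = 4 × quarter note
Duration = 4 × 60000 / 196 = 240000 / 196
= 1224.5 ms


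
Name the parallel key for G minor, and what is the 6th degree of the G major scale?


Parallel keys share the same tonic but differ in mode
G minor → parallel is G major
G major scale: G A B C D E F#
= G major; 6th degree = E


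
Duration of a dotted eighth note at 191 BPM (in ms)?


One quarter-note beat = 60000 / BPM = 60000 / 191 ms
Dotted eighth note = 3/4 × quarter note
Duration = 3/4 × 60000 / 191 = 45000 / 191
= 235.6 ms


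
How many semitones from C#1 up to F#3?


Working:
Absolute semitone position = octave×12 + chromatic position
C#1: 1×12 + 1 = 13
F#3: 3×12 + 6 = 42
Difference = 42 - 13 = 29
= 29 semitones


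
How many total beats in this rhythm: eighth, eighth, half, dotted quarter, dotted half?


Let's work it out.
Beat values:
  eighth = 0.5 beats
  eighth = 0.5 beats
  half = 2 beats
  dotted quarter = 1.5 beats
  dotted half = 3 beats
Sum = 0.5 + 0.5 + 2 + 1.5 + 3
= 7.5 beats


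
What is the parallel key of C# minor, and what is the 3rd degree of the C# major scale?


Reasoning:
Parallel keys share the same tonic but differ in mode
C# minor → parallel is C# major
C# major scale: C# D# E# F# G# A# B#
= C# major; 3rd degree = E#


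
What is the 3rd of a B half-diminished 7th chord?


Half-diminished 7th chord = root + minor 3rd + diminished 5th + minor 7th
Seventh chords stack in thirds, so the letter names are B-D-F-A
Root: B
Minor 3rd above B: D
Diminished 5th above B: F
Minor 7th above B: A
The 3rd = D


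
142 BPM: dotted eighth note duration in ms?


One quarter-note beat = 60000 / BPM = 60000 / 142 ms
Dotted eighth note = 3/4 × quarter note
Duration = 3/4 × 60000 / 142 = 45000 / 142
= 316.9 ms


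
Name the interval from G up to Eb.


Working:
Letter names: G → E spans 6 letter names → a 6th
Semitones: G → Eb = 8 half-steps
A 6th of 8 semitones is a minor 6th
= minor 6th


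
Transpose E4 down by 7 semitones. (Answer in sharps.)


Step by step:
E4: chromatic position 4 in octave 4 → absolute = 4×12 + 4 = 52
Transpose down 7: 52 - 7 = 45
45 = 3×12 + 9 → A in octave 3
Result = A3


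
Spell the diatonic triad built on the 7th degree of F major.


Working:
F major scale: F G A Bb C D E
Diatonic triad on degree 7 stacks scale notes 7, 2, 4: E G Bb
E→G = 3 semitones; E→Bb = 6 semitones → diminished triad
= E G Bb (diminished)


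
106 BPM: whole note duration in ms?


Working:
One quarter-note beat = 60000 / BPM = 60000 / 106 ms
Whole note = 4 × quarter note
Duration = 4 × 60000 / 106 = 240000 / 106
= 2264.2 ms


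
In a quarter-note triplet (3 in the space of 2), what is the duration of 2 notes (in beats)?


Solution.
Triplet: 3 notes occupy the space of 2 quarter notes
Space = 2 × 1 = 2 beats
Each triplet note = 2 / 3 = 2/3 beats
2 notes = 2 × 2/3 = 4/3
= 4/3 beats


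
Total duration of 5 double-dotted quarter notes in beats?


Working:
Base quarter note = 1 beat
Dot 1 adds half the previous value: +1/2
Dot 2 adds half the previous value: +1/4
One double-dotted quarter = 1 + 1/2 + 1/4 = 7/4
5 of them = 5 × 7/4 = 35/4
= 35/4 beats


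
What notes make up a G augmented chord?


Augmented triad = root + major 3rd (4 semitones) + augmented 5th (8 semitones)
A triad on G stacks thirds, so the chord tones use letter names G-B-D
Root: G
Major 3rd above G: B
Augmented 5th above G: D#
Chord = G B D#


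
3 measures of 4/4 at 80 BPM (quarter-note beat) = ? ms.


Quarter-note beat duration = 60000 / 80 ms
Beats per measure (4/4) = 4
One measure = 4 × 60000 / 80 = 240000 / 80 ms
3 measures = 3 × 240000 / 80 = 720000 / 80
= 9000.0 ms


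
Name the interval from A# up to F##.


Working:
Letter names: A → F spans 6 letter names → a 6th
Semitones: A# → F## = 9 half-steps
A 6th of 9 semitones is a major 6th
= major 6th


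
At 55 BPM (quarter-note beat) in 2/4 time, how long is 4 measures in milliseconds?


Step by step:
Quarter-note beat duration = 60000 / 55 ms
Beats per measure (2/4) = 2
One measure = 2 × 60000 / 55 = 120000 / 55 ms
4 measures = 4 × 120000 / 55 = 480000 / 55
= 8727.3 ms


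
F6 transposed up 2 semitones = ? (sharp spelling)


Reasoning:
F6: chromatic position 5 in octave 6 → absolute = 6×12 + 5 = 77
Transpose up 2: 77 + 2 = 79
79 = 6×12 + 7 → G in octave 6
Result = G6


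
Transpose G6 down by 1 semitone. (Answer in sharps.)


Let's work it out.
G6: chromatic position 7 in octave 6 → absolute = 6×12 + 7 = 79
Transpose down 1: 79 - 1 = 78
78 = 6×12 + 6 → F# in octave 6
Result = F#6


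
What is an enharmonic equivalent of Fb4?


Enharmonic notes sound the same pitch but are spelled with different letter names
Fb and E name the same pitch class
= E4


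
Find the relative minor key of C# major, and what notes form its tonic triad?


The relative minor shares the major's key signature and starts on its 6th degree
6th degree = a major 6th above the tonic; a major 6th above C# is A#
→ relative minor of C# major is A# minor
Tonic triad of A# minor = root + minor 3rd + perfect 5th = A# C# E#
= A# minor; triad = A# C# E#


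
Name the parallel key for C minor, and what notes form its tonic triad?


Working:
Parallel keys share the same tonic but differ in mode
C minor → parallel is C major
Tonic triad of C major = C E G
= C major; triad = C E G


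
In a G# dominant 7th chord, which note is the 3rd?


Dominant 7th chord = root + major 3rd + perfect 5th + minor 7th
Seventh chords stack in thirds, so the letter names are G-B-D-F
Root: G#
Major 3rd above G#: B#
Perfect 5th above G#: D#
Minor 7th above G#: F#
The 3rd = B#


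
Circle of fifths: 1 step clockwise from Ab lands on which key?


Reasoning:
Each clockwise step on the circle of fifths moves up a perfect 5th
From Ab: Ab → Eb
= Eb


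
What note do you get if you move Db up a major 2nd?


major 2nd: 2 letter names, 2 semitones
Letter: D + 1 → E
Pitch: Db + 2 semitones, spelled as an E → Eb
= Eb


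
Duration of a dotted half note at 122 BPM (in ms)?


Step by step:
One quarter-note beat = 60000 / BPM = 60000 / 122 ms
Dotted half note = 3 × quarter note
Duration = 3 × 60000 / 122 = 180000 / 122
= 1475.4 ms


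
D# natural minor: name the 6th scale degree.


Working:
Natural minor scale pattern: W-H-W-W-H-W-W (2-1-2-2-1-2-2 semitones)
Starting from D#:
  D# + 2 semitones → E#
  E# + 1 semitone → F#
  F# + 2 semitones → G#
  G# + 2 semitones → A#
  A# + 1 semitone → B
  B + 2 semitones → C#
  C# + 2 semitones → D#
Scale: D# E# F# G# A# B C#
Degree 6 = B


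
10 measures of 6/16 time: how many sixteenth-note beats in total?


Time signature 6/16: the bottom number 16 means the sixteenth note gets one count
The top number 6 means 6 sixteenth-note beats per measure
Total = 6 × 10 measures
= 60 sixteenth-note beats


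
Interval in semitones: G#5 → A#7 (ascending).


Step by step:
Absolute semitone position = octave×12 + chromatic position
G#5: 5×12 + 8 = 68
A#7: 7×12 + 10 = 94
Difference = 94 - 68 = 26
= 26 semitones


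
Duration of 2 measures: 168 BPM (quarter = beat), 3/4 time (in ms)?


Quarter-note beat duration = 60000 / 168 ms
Beats per measure (3/4) = 3
One measure = 3 × 60000 / 168 = 180000 / 168 ms
2 measures = 2 × 180000 / 168 = 360000 / 168
= 2142.9 ms


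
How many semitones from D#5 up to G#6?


Working:
Absolute semitone position = octave×12 + chromatic position
D#5: 5×12 + 3 = 63
G#6: 6×12 + 8 = 80
Difference = 80 - 63 = 17
= 17 semitones


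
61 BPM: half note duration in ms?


Working:
One quarter-note beat = 60000 / BPM = 60000 / 61 ms
Half note = 2 × quarter note
Duration = 2 × 60000 / 61 = 120000 / 61
= 1967.2 ms


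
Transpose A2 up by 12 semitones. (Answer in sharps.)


Step by step:
A2: chromatic position 9 in octave 2 → absolute = 2×12 + 9 = 33
Transpose up 12: 33 + 12 = 45
45 = 3×12 + 9 → A in octave 3
Result = A3


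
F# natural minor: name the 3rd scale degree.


Reasoning:
Natural minor scale pattern: W-H-W-W-H-W-W (2-1-2-2-1-2-2 semitones)
Starting from F#:
  F# + 2 semitones → G#
  G# + 1 semitone → A
  A + 2 semitones → B
  B + 2 semitones → C#
  C# + 1 semitone → D
  D + 2 semitones → E
  E + 2 semitones → F#
Scale: F# G# A B C# D E
Degree 3 = A


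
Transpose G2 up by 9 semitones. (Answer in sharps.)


G2: chromatic position 7 in octave 2 → absolute = 2×12 + 7 = 31
Transpose up 9: 31 + 9 = 40
40 = 3×12 + 4 → E in octave 3
Result = E3


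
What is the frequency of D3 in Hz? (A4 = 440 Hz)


Working:
f = 440 × 2^(n/12) where n = semitones from A4
D3: -19 semitones from A4
f = 440 × 2^(-19/12)
f = 146.83 Hz


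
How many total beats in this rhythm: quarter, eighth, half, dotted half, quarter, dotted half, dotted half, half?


Solution.
Beat values:
  quarter = 1 beat
  eighth = 0.5 beats
  half = 2 beats
  dotted half = 3 beats
  quarter = 1 beat
  dotted half = 3 beats
  dotted half = 3 beats
  half = 2 beats
Sum = 1 + 0.5 + 2 + 3 + 1 + 3 + 3 + 2
= 15.5 beats


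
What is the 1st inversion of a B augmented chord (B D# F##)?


Solution.
Root position: B D# F##
1st inversion: move root up an octave
Bass note: D#
Notes (bottom to top) = D# F## B


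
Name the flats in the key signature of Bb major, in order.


Step by step:
Flat major keys: C(0), F(1), Bb(2), Eb(3), Ab(4), Db(5), Gb(6), Cb(7)
Bb major has 2 flats
Order of flats: Bb Eb Ab Db Gb Cb Fb → first 2: Bb, Eb
= Bb, Eb


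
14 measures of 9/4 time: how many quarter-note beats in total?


Let's work it out.
Time signature 9/4: the bottom number 4 means the quarter note gets one count
The top number 9 means 9 quarter-note beats per measure
Total = 9 × 14 measures
= 126 quarter-note beats


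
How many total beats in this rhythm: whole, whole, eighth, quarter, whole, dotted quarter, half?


Beat values:
  whole = 4 beats
  whole = 4 beats
  eighth = 0.5 beats
  quarter = 1 beat
  whole = 4 beats
  dotted quarter = 1.5 beats
  half = 2 beats
Sum = 4 + 4 + 0.5 + 1 + 4 + 1.5 + 2
= 17 beats


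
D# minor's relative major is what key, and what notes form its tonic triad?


Step by step:
The relative major shares the key signature and is a minor 3rd above the minor tonic
A minor 3rd above D# is F#
→ relative major of D# minor is F# major
Tonic triad of F# major = root + major 3rd + perfect 5th = F# A# C#
= F# major; triad = F# A# C#


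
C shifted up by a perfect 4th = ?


perfect 4th: 4 letter names, 5 semitones
Letter: C + 3 → F
Pitch: C + 5 semitones, spelled as an F → F
= F


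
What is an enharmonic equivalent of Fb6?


Reasoning:
Enharmonic notes sound the same pitch but are spelled with different letter names
Fb and E name the same pitch class
= E6


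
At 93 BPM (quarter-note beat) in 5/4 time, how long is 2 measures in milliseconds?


Let's work it out.
Quarter-note beat duration = 60000 / 93 ms
Beats per measure (5/4) = 5
One measure = 5 × 60000 / 93 = 300000 / 93 ms
2 measures = 2 × 300000 / 93 = 600000 / 93
= 6451.6 ms


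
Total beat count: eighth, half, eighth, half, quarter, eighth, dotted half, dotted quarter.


Working:
Beat values:
  eighth = 0.5 beats
  half = 2 beats
  eighth = 0.5 beats
  half = 2 beats
  quarter = 1 beat
  eighth = 0.5 beats
  dotted half = 3 beats
  dotted quarter = 1.5 beats
Sum = 0.5 + 2 + 0.5 + 2 + 1 + 0.5 + 3 + 1.5
= 11 beats


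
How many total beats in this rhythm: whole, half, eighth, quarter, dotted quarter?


Let's work it out.
Beat values:
  whole = 4 beats
  half = 2 beats
  eighth = 0.5 beats
  quarter = 1 beat
  dotted quarter = 1.5 beats
Sum = 4 + 2 + 0.5 + 1 + 1.5
= 9 beats


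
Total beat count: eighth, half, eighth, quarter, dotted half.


Working:
Beat values:
  eighth = 0.5 beats
  half = 2 beats
  eighth = 0.5 beats
  quarter = 1 beat
  dotted half = 3 beats
Sum = 0.5 + 2 + 0.5 + 1 + 3
= 7 beats


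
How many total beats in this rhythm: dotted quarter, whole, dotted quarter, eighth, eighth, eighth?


Beat values:
  dotted quarter = 1.5 beats
  whole = 4 beats
  dotted quarter = 1.5 beats
  eighth = 0.5 beats
  eighth = 0.5 beats
  eighth = 0.5 beats
Sum = 1.5 + 4 + 1.5 + 0.5 + 0.5 + 0.5
= 8.5 beats


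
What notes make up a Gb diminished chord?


Working:
Diminished triad = root + minor 3rd (3 semitones) + diminished 5th (6 semitones)
A triad on Gb stacks thirds, so the chord tones use letter names G-B-D
Root: Gb
Minor 3rd above Gb: Bbb
Diminished 5th above Gb: Dbb
Chord = Gb Bbb Dbb


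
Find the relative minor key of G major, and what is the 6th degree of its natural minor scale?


Working:
The relative minor shares the major's key signature and starts on its 6th degree
6th degree = a major 6th above the tonic; a major 6th above G is E
→ relative minor of G major is E minor
E natural minor scale: E F# G A B C D
= E minor; 6th degree = C


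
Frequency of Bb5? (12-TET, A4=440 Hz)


Solution.
f = 440 × 2^(n/12) where n = semitones from A4
Bb5: 13 semitones from A4
f = 440 × 2^(13/12)
f = 932.33 Hz


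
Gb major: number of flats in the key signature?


Working:
Flat major keys: C(0), F(1), Bb(2), Eb(3), Ab(4), Db(5), Gb(6), Cb(7)
Gb major has 6 flats
Order of flats: Bb Eb Ab Db Gb Cb Fb → first 6: Bb, Eb, Ab, Db, Gb, Cb
= 6 flats


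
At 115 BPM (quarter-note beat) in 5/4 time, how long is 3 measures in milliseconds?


Quarter-note beat duration = 60000 / 115 ms
Beats per measure (5/4) = 5
One measure = 5 × 60000 / 115 = 300000 / 115 ms
3 measures = 3 × 300000 / 115 = 900000 / 115
= 7826.1 ms


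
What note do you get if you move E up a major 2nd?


major 2nd: 2 letter names, 2 semitones
Letter: E + 1 → F
Pitch: E + 2 semitones, spelled as an F → F#
= F#


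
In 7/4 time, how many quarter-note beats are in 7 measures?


Step by step:
Time signature 7/4: the bottom number 4 means the quarter note gets one count
The top number 7 means 7 quarter-note beats per measure
Total = 7 × 7 measures
= 49 quarter-note beats


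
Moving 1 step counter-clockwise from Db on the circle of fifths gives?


Solution.
Each counter-clockwise step moves down a perfect 5th (= up a perfect 4th)
From Db: Db → F#/Gb
= F#/Gb


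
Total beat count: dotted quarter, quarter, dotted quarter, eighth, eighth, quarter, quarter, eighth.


Solution.
Beat values:
  dotted quarter = 1.5 beats
  quarter = 1 beat
  dotted quarter = 1.5 beats
  eighth = 0.5 beats
  eighth = 0.5 beats
  quarter = 1 beat
  quarter = 1 beat
  eighth = 0.5 beats
Sum = 1.5 + 1 + 1.5 + 0.5 + 0.5 + 1 + 1 + 0.5
= 7.5 beats


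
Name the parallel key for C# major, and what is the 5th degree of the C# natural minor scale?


Step by step:
Parallel keys share the same tonic but differ in mode
C# major → parallel is C# minor
C# natural minor scale: C# D# E F# G# A B
= C# minor; 5th degree = G#


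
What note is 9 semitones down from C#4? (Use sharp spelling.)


Step by step:
C#4: chromatic position 1 in octave 4 → absolute = 4×12 + 1 = 49
Transpose down 9: 49 - 9 = 40
40 = 3×12 + 4 → E in octave 3
Result = E3


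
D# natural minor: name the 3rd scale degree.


Reasoning:
Natural minor scale pattern: W-H-W-W-H-W-W (2-1-2-2-1-2-2 semitones)
Starting from D#:
  D# + 2 semitones → E#
  E# + 1 semitone → F#
  F# + 2 semitones → G#
  G# + 2 semitones → A#
  A# + 1 semitone → B
  B + 2 semitones → C#
  C# + 2 semitones → D#
Scale: D# E# F# G# A# B C#
Degree 3 = F#


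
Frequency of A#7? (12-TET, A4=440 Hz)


f = 440 × 2^(n/12) where n = semitones from A4
A#7: 37 semitones from A4
f = 440 × 2^(37/12)
f = 3729.31 Hz


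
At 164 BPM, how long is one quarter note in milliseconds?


Step by step:
One quarter-note beat = 60000 / BPM = 60000 / 164 ms
Duration = 60000 / 164
= 365.9 ms


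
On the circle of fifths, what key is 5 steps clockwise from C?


Let's work it out.
Each clockwise step on the circle of fifths moves up a perfect 5th
From C: C → G → D → A → E → B
= B


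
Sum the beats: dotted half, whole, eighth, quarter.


Working:
Beat values:
  dotted half = 3 beats
  whole = 4 beats
  eighth = 0.5 beats
  quarter = 1 beat
Sum = 3 + 4 + 0.5 + 1
= 8.5 beats


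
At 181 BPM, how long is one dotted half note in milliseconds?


One quarter-note beat = 60000 / BPM = 60000 / 181 ms
Dotted half note = 3 × quarter note
Duration = 3 × 60000 / 181 = 180000 / 181
= 994.5 ms


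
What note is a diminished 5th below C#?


A 5th spans 5 letter names, so from C we land on F
A diminished 5th = 6 semitones below C#
Spell F at that pitch: F##
= F##


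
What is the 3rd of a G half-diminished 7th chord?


Let's work it out.
Half-diminished 7th chord = root + minor 3rd + diminished 5th + minor 7th
Seventh chords stack in thirds, so the letter names are G-B-D-F
Root: G
Minor 3rd above G: Bb
Diminished 5th above G: Db
Minor 7th above G: F
The 3rd = Bb


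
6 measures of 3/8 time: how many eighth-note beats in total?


Reasoning:
Time signature 3/8: the bottom number 8 means the eighth note gets one count
The top number 3 means 3 eighth-note beats per measure
Total = 3 × 6 measures
= 18 eighth-note beats


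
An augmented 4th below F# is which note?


Working:
A 4th spans 4 letter names, so from F we land on C
An augmented 4th = 6 semitones below F#
Spell C at that pitch: C
= C


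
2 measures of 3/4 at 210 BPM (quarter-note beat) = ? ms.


Reasoning:
Quarter-note beat duration = 60000 / 210 ms
Beats per measure (3/4) = 3
One measure = 3 × 60000 / 210 = 180000 / 210 ms
2 measures = 2 × 180000 / 210 = 360000 / 210
= 1714.3 ms


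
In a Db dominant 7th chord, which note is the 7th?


Working:
Dominant 7th chord = root + major 3rd + perfect 5th + minor 7th
Seventh chords stack in thirds, so the letter names are D-F-A-C
Root: Db
Major 3rd above Db: F
Perfect 5th above Db: Ab
Minor 7th above Db: Cb
The 7th = Cb


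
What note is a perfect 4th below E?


Working:
A 4th spans 4 letter names, so from E we land on B
A perfect 4th = 5 semitones below E
Spell B at that pitch: B
= B


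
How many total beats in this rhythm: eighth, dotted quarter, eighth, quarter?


Beat values:
  eighth = 0.5 beats
  dotted quarter = 1.5 beats
  eighth = 0.5 beats
  quarter = 1 beat
Sum = 0.5 + 1.5 + 0.5 + 1
= 3.5 beats


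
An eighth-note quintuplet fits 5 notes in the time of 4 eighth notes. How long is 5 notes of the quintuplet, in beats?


Quintuplet: 5 notes occupy the space of 4 eighth notes
Space = 4 × 1/2 = 2 beats
Each quintuplet note = 2 / 5 = 2/5 beats
5 notes = 5 × 2/5 = 2
= 2 beats


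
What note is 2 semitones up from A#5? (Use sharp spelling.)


A#5: chromatic position 10 in octave 5 → absolute = 5×12 + 10 = 70
Transpose up 2: 70 + 2 = 72
72 = 6×12 + 0 → C in octave 6
Result = C6


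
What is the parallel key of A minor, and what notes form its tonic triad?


Reasoning:
Parallel keys share the same tonic but differ in mode
A minor → parallel is A major
Tonic triad of A major = A C# E
= A major; triad = A C# E


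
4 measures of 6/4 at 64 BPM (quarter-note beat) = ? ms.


Solution.
Quarter-note beat duration = 60000 / 64 ms
Beats per measure (6/4) = 6
One measure = 6 × 60000 / 64 = 360000 / 64 ms
4 measures = 4 × 360000 / 64 = 1440000 / 64
= 22500.0 ms


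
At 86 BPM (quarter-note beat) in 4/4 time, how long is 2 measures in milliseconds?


Let's work it out.
Quarter-note beat duration = 60000 / 86 ms
Beats per measure (4/4) = 4
One measure = 4 × 60000 / 86 = 240000 / 86 ms
2 measures = 2 × 240000 / 86 = 480000 / 86
= 5581.4 ms


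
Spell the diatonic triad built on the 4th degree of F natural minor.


Reasoning:
F natural minor scale: F G Ab Bb C Db Eb
Diatonic triad on degree 4 stacks scale notes 4, 6, 1: Bb Db F
Bb→Db = 3 semitones; Bb→F = 7 semitones → minor triad
= Bb Db F (minor)


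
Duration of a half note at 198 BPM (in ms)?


Working:
One quarter-note beat = 60000 / BPM = 60000 / 198 ms
Half note = 2 × quarter note
Duration = 2 × 60000 / 198 = 120000 / 198
= 606.1 ms


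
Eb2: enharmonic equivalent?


Working:
Enharmonic notes sound the same pitch but are spelled with different letter names
Eb and D# name the same pitch class
= D#2


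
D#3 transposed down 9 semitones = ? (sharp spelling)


D#3: chromatic position 3 in octave 3 → absolute = 3×12 + 3 = 39
Transpose down 9: 39 - 9 = 30
30 = 2×12 + 6 → F# in octave 2
Result = F#2


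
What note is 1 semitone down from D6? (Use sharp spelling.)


Working:
D6: chromatic position 2 in octave 6 → absolute = 6×12 + 2 = 74
Transpose down 1: 74 - 1 = 73
73 = 6×12 + 1 → C# in octave 6
Result = C#6


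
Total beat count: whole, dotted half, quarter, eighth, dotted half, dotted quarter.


Solution.
Beat values:
  whole = 4 beats
  dotted half = 3 beats
  quarter = 1 beat
  eighth = 0.5 beats
  dotted half = 3 beats
  dotted quarter = 1.5 beats
Sum = 4 + 3 + 1 + 0.5 + 3 + 1.5
= 13 beats


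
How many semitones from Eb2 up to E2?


Solution.
Absolute semitone position = octave×12 + chromatic position
Eb2: 2×12 + 3 = 27
E2: 2×12 + 4 = 28
Difference = 28 - 27 = 1
= 1 semitone


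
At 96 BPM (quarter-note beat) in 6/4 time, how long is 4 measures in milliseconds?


Working:
Quarter-note beat duration = 60000 / 96 ms
Beats per measure (6/4) = 6
One measure = 6 × 60000 / 96 = 360000 / 96 ms
4 measures = 4 × 360000 / 96 = 1440000 / 96
= 15000.0 ms


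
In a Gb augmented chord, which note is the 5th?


Augmented triad = root + major 3rd (4 semitones) + augmented 5th (8 semitones)
A triad on Gb stacks thirds, so the chord tones use letter names G-B-D
Root: Gb
Major 3rd above Gb: Bb
Augmented 5th above Gb: D
The 5th = D


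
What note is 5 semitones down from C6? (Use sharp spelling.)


Working:
C6: chromatic position 0 in octave 6 → absolute = 6×12 + 0 = 72
Transpose down 5: 72 - 5 = 67
67 = 5×12 + 7 → G in octave 5
Result = G5


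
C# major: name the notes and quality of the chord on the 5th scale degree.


Working:
C# major scale: C# D# E# F# G# A# B#
Diatonic triad on degree 5 stacks scale notes 5, 7, 2: G# B# D#
G#→B# = 4 semitones; G#→D# = 7 semitones → major triad
= G# B# D# (major)


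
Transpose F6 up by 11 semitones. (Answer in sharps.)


F6: chromatic position 5 in octave 6 → absolute = 6×12 + 5 = 77
Transpose up 11: 77 + 11 = 88
88 = 7×12 + 4 → E in octave 7
Result = E7


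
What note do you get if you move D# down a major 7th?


Solution.
major 7th: 7 letter names, 11 semitones
Letter: D - 6 → E
Pitch: D# - 11 semitones, spelled as an E → E
= E


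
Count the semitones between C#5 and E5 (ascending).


Absolute semitone position = octave×12 + chromatic position
C#5: 5×12 + 1 = 61
E5: 5×12 + 4 = 64
Difference = 64 - 61 = 3
= 3 semitones


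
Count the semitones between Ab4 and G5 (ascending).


Let's work it out.
Absolute semitone position = octave×12 + chromatic position
Ab4: 4×12 + 8 = 56
G5: 5×12 + 7 = 67
Difference = 67 - 56 = 11
= 11 semitones


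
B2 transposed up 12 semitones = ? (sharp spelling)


B2: chromatic position 11 in octave 2 → absolute = 2×12 + 11 = 35
Transpose up 12: 35 + 12 = 47
47 = 3×12 + 11 → B in octave 3
Result = B3


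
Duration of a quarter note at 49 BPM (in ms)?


Working:
One quarter-note beat = 60000 / BPM = 60000 / 49 ms
Duration = 60000 / 49
= 1224.5 ms


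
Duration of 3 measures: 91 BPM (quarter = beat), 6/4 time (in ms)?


Quarter-note beat duration = 60000 / 91 ms
Beats per measure (6/4) = 6
One measure = 6 × 60000 / 91 = 360000 / 91 ms
3 measures = 3 × 360000 / 91 = 1080000 / 91
= 11868.1 ms


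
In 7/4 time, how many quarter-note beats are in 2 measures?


Time signature 7/4: the bottom number 4 means the quarter note gets one count
The top number 7 means 7 quarter-note beats per measure
Total = 7 × 2 measures
= 14 quarter-note beats


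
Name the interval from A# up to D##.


Letter names: A → D spans 4 letter names → a 4th
Semitones: A# → D## = 6 half-steps
A 4th of 6 semitones is an augmented 4th
= augmented 4th


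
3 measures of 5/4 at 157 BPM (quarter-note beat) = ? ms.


Reasoning:
Quarter-note beat duration = 60000 / 157 ms
Beats per measure (5/4) = 5
One measure = 5 × 60000 / 157 = 300000 / 157 ms
3 measures = 3 × 300000 / 157 = 900000 / 157
= 5732.5 ms


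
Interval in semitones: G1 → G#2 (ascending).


Absolute semitone position = octave×12 + chromatic position
G1: 1×12 + 7 = 19
G#2: 2×12 + 8 = 32
Difference = 32 - 19 = 13
= 13 semitones


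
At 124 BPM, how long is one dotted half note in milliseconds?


Let's work it out.
One quarter-note beat = 60000 / BPM = 60000 / 124 ms
Dotted half note = 3 × quarter note
Duration = 3 × 60000 / 124 = 180000 / 124
= 1451.6 ms


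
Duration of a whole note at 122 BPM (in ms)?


Reasoning:
One quarter-note beat = 60000 / BPM = 60000 / 122 ms
Whole note = 4 × quarter note
Duration = 4 × 60000 / 122 = 240000 / 122
= 1967.2 ms


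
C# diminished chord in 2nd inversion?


Reasoning:
Root position: C# E G
2nd inversion: move root and 3rd up an octave
Bass note: G
Notes (bottom to top) = G C# E


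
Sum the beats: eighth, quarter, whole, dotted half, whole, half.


Working:
Beat values:
  eighth = 0.5 beats
  quarter = 1 beat
  whole = 4 beats
  dotted half = 3 beats
  whole = 4 beats
  half = 2 beats
Sum = 0.5 + 1 + 4 + 3 + 4 + 2
= 14.5 beats


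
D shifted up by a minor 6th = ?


Reasoning:
minor 6th: 6 letter names, 8 semitones
Letter: D + 5 → B
Pitch: D + 8 semitones, spelled as a B → Bb
= Bb


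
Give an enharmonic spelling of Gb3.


Enharmonic notes sound the same pitch but are spelled with different letter names
Gb and F# name the same pitch class
= F#3


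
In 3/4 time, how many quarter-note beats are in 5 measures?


Let's work it out.
Time signature 3/4: the bottom number 4 means the quarter note gets one count
The top number 3 means 3 quarter-note beats per measure
Total = 3 × 5 measures
= 15 quarter-note beats


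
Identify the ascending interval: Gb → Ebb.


Step by step:
Letter names: G → E spans 6 letter names → a 6th
Semitones: Gb → Ebb = 8 half-steps
A 6th of 8 semitones is a minor 6th
= minor 6th


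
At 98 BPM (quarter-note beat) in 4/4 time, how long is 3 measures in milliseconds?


Quarter-note beat duration = 60000 / 98 ms
Beats per measure (4/4) = 4
One measure = 4 × 60000 / 98 = 240000 / 98 ms
3 measures = 3 × 240000 / 98 = 720000 / 98
= 7346.9 ms


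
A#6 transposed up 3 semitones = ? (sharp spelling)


A#6: chromatic position 10 in octave 6 → absolute = 6×12 + 10 = 82
Transpose up 3: 82 + 3 = 85
85 = 7×12 + 1 → C# in octave 7
Result = C#7


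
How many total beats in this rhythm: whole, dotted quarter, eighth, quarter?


Solution.
Beat values:
  whole = 4 beats
  dotted quarter = 1.5 beats
  eighth = 0.5 beats
  quarter = 1 beat
Sum = 4 + 1.5 + 0.5 + 1
= 7 beats


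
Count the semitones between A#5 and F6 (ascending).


Reasoning:
Absolute semitone position = octave×12 + chromatic position
A#5: 5×12 + 10 = 70
F6: 6×12 + 5 = 77
Difference = 77 - 70 = 7
= 7 semitones


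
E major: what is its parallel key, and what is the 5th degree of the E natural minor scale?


Reasoning:
Parallel keys share the same tonic but differ in mode
E major → parallel is E minor
E natural minor scale: E F# G A B C D
= E minor; 5th degree = B


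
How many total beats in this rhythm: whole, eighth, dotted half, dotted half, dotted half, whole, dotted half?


Beat values:
  whole = 4 beats
  eighth = 0.5 beats
  dotted half = 3 beats
  dotted half = 3 beats
  dotted half = 3 beats
  whole = 4 beats
  dotted half = 3 beats
Sum = 4 + 0.5 + 3 + 3 + 3 + 4 + 3
= 20.5 beats


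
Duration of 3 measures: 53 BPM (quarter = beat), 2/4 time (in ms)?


Working:
Quarter-note beat duration = 60000 / 53 ms
Beats per measure (2/4) = 2
One measure = 2 × 60000 / 53 = 120000 / 53 ms
3 measures = 3 × 120000 / 53 = 360000 / 53
= 6792.5 ms


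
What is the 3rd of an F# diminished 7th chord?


Diminished 7th chord = root + minor 3rd + diminished 5th + diminished 7th
Seventh chords stack in thirds, so the letter names are F-A-C-E
Root: F#
Minor 3rd above F#: A
Diminished 5th above F#: C
Diminished 7th above F#: Eb
The 3rd = A


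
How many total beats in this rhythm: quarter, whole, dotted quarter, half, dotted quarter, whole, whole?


Reasoning:
Beat values:
  quarter = 1 beat
  whole = 4 beats
  dotted quarter = 1.5 beats
  half = 2 beats
  dotted quarter = 1.5 beats
  whole = 4 beats
  whole = 4 beats
Sum = 1 + 4 + 1.5 + 2 + 1.5 + 4 + 4
= 18 beats


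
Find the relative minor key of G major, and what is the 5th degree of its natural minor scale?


The relative minor shares the major's key signature and starts on its 6th degree
6th degree = a major 6th above the tonic; a major 6th above G is E
→ relative minor of G major is E minor
E natural minor scale: E F# G A B C D
= E minor; 5th degree = B


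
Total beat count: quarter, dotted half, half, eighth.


Reasoning:
Beat values:
  quarter = 1 beat
  dotted half = 3 beats
  half = 2 beats
  eighth = 0.5 beats
Sum = 1 + 3 + 2 + 0.5
= 6.5 beats


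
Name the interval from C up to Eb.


Solution.
Letter names: C → E spans 3 letter names → a 3rd
Semitones: C → Eb = 3 half-steps
A 3rd of 3 semitones is a minor 3rd
= minor 3rd


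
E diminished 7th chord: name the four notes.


Diminished 7th chord = root + minor 3rd + diminished 5th + diminished 7th
Seventh chords stack in thirds, so the letter names are E-G-B-D
Root: E
Minor 3rd above E: G
Diminished 5th above E: Bb
Diminished 7th above E: Db
Chord = E G Bb Db


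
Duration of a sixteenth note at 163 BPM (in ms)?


Reasoning:
One quarter-note beat = 60000 / BPM = 60000 / 163 ms
Sixteenth note = 1/4 × quarter note
Duration = 1/4 × 60000 / 163 = 15000 / 163
= 92.0 ms


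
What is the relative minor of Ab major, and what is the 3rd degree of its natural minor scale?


Solution.
The relative minor shares the major's key signature and starts on its 6th degree
6th degree = a major 6th above the tonic; a major 6th above Ab is F
→ relative minor of Ab major is F minor
F natural minor scale: F G Ab Bb C Db Eb
= F minor; 3rd degree = Ab


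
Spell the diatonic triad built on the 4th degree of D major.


Working:
D major scale: D E F# G A B C#
Diatonic triad on degree 4 stacks scale notes 4, 6, 1: G B D
G→B = 4 semitones; G→D = 7 semitones → major triad
= G B D (major)


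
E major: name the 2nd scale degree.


Major scale pattern: W-W-H-W-W-W-H (2-2-1-2-2-2-1 semitones)
Starting from E:
  E + 2 semitones → F#
  F# + 2 semitones → G#
  G# + 1 semitone → A
  A + 2 semitones → B
  B + 2 semitones → C#
  C# + 2 semitones → D#
  D# + 1 semitone → E
Scale: E F# G# A B C# D#
Degree 2 = F#


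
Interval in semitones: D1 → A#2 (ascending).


Let's work it out.
Absolute semitone position = octave×12 + chromatic position
D1: 1×12 + 2 = 14
A#2: 2×12 + 10 = 34
Difference = 34 - 14 = 20
= 20 semitones


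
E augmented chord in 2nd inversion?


Working:
Root position: E G# B#
2nd inversion: move root and 3rd up an octave
Bass note: B#
Notes (bottom to top) = B# E G#


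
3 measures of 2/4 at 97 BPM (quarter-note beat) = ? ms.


Let's work it out.
Quarter-note beat duration = 60000 / 97 ms
Beats per measure (2/4) = 2
One measure = 2 × 60000 / 97 = 120000 / 97 ms
3 measures = 3 × 120000 / 97 = 360000 / 97
= 3711.3 ms


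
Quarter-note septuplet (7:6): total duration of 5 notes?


Solution.
Septuplet: 7 notes occupy the space of 6 quarter notes
Space = 6 × 1 = 6 beats
Each septuplet note = 6 / 7 = 6/7 beats
5 notes = 5 × 6/7 = 30/7
= 30/7 beats


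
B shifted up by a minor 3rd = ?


minor 3rd: 3 letter names, 3 semitones
Letter: B + 2 → D
Pitch: B + 3 semitones, spelled as a D → D
= D


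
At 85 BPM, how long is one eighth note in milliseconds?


Solution.
One quarter-note beat = 60000 / BPM = 60000 / 85 ms
Eighth note = 1/2 × quarter note
Duration = 1/2 × 60000 / 85 = 30000 / 85
= 352.9 ms
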